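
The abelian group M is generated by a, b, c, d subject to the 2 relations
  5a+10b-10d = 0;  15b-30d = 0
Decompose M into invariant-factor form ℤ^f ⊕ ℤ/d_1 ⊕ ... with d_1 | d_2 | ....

rank_ℚ(R)=2; free=4−2=2
SNF(R) diag = [5, 15] → torsion [5, 15]

Answer: M ≅ ℤ^2 ⊕ ℤ/5 ⊕ ℤ/15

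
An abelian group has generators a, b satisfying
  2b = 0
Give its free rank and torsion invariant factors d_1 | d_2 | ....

rank_ℚ(R)=1; free=2−1=1
SNF(R) diag = [2] → torsion [2]

Answer: M ≅ ℤ^1 ⊕ ℤ/2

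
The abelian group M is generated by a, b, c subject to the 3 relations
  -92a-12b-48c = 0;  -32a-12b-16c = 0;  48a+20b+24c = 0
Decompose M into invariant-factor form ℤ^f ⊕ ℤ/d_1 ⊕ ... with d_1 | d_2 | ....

Answer: M ≅ ℤ/4 ⊕ ℤ/4 ⊕ ℤ/8

Derivation:
rank_ℚ(R)=3; free=3−3=0
SNF(R) diag = [4, 4, 8] → torsion [4, 4, 8]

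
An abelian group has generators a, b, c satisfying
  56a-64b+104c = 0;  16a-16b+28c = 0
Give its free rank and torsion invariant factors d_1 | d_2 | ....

rank_ℚ(R)=2; free=3−2=1
SNF(R) diag = [4, 8] → torsion [4, 8]

Answer: M ≅ ℤ^1 ⊕ ℤ/4 ⊕ ℤ/8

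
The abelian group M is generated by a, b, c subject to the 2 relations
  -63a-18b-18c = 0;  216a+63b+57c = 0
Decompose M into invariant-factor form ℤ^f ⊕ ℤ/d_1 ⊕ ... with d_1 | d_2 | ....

rank_ℚ(R)=2; free=3−2=1
SNF(R) diag = [3, 9] → torsion [3, 9]

Answer: M ≅ ℤ^1 ⊕ ℤ/3 ⊕ ℤ/9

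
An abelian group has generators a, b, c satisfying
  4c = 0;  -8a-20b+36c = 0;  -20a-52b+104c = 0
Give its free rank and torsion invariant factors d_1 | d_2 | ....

rank_ℚ(R)=3; free=3−3=0
SNF(R) diag = [4, 4, 4] → torsion [4, 4, 4]

Answer: M ≅ ℤ/4 ⊕ ℤ/4 ⊕ ℤ/4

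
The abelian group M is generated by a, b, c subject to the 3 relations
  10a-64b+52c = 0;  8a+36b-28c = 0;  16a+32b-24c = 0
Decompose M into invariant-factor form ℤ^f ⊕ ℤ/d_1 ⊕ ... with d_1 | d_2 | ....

rank_ℚ(R)=3; free=3−3=0
SNF(R) diag = [2, 4, 8] → torsion [2, 4, 8]

Answer: M ≅ ℤ/2 ⊕ ℤ/4 ⊕ ℤ/8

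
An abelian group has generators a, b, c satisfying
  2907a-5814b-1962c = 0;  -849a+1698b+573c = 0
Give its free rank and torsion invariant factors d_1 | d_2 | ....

Answer: M ≅ ℤ^1 ⊕ ℤ/3 ⊕ ℤ/9

Derivation:
rank_ℚ(R)=2; free=3−2=1
SNF(R) diag = [3, 9] → torsion [3, 9]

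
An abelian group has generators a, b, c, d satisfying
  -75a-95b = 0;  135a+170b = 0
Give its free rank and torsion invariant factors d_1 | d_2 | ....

rank_ℚ(R)=2; free=4−2=2
SNF(R) diag = [5, 15] → torsion [5, 15]

Answer: M ≅ ℤ^2 ⊕ ℤ/5 ⊕ ℤ/15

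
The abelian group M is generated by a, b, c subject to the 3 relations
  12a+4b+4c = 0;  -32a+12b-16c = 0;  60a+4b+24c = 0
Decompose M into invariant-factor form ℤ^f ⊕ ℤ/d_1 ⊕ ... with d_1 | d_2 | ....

Answer: M ≅ ℤ/4 ⊕ ℤ/4 ⊕ ℤ/4

Derivation:
rank_ℚ(R)=3; free=3−3=0
SNF(R) diag = [4, 4, 4] → torsion [4, 4, 4]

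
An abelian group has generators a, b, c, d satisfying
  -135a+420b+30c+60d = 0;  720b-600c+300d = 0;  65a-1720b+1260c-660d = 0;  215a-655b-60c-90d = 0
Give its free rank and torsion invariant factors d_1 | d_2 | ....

Answer: M ≅ ℤ/5 ⊕ ℤ/15 ⊕ ℤ/30 ⊕ ℤ/60

Derivation:
rank_ℚ(R)=4; free=4−4=0
SNF(R) diag = [5, 15, 30, 60] → torsion [5, 15, 30, 60]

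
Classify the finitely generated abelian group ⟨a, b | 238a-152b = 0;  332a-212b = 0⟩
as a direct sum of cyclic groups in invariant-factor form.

Answer: M ≅ ℤ/2 ⊕ ℤ/4

Derivation:
rank_ℚ(R)=2; free=2−2=0
SNF(R) diag = [2, 4] → torsion [2, 4]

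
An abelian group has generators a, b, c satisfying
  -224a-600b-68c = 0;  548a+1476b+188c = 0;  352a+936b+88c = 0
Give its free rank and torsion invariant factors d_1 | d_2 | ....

rank_ℚ(R)=3; free=3−3=0
SNF(R) diag = [4, 12, 24] → torsion [4, 12, 24]

Answer: M ≅ ℤ/4 ⊕ ℤ/12 ⊕ ℤ/24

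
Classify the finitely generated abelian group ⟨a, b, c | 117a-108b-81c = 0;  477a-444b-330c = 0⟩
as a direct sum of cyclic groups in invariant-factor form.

rank_ℚ(R)=2; free=3−2=1
SNF(R) diag = [3, 9] → torsion [3, 9]

Answer: M ≅ ℤ^1 ⊕ ℤ/3 ⊕ ℤ/9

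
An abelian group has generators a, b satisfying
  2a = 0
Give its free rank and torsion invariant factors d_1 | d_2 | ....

rank_ℚ(R)=1; free=2−1=1
SNF(R) diag = [2] → torsion [2]

Answer: M ≅ ℤ^1 ⊕ ℤ/2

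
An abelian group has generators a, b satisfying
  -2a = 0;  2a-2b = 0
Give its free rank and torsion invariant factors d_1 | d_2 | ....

rank_ℚ(R)=2; free=2−2=0
SNF(R) diag = [2, 2] → torsion [2, 2]

Answer: M ≅ ℤ/2 ⊕ ℤ/2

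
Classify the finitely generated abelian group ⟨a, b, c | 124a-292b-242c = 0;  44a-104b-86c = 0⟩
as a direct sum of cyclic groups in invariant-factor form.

rank_ℚ(R)=2; free=3−2=1
SNF(R) diag = [2, 4] → torsion [2, 4]

Answer: M ≅ ℤ^1 ⊕ ℤ/2 ⊕ ℤ/4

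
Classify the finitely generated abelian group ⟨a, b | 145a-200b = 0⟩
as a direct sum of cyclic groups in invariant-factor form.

Answer: M ≅ ℤ^1 ⊕ ℤ/5

Derivation:
rank_ℚ(R)=1; free=2−1=1
SNF(R) diag = [5] → torsion [5]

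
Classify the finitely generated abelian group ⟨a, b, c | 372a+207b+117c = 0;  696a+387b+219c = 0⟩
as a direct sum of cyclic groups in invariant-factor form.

Answer: M ≅ ℤ^1 ⊕ ℤ/3 ⊕ ℤ/6

Derivation:
rank_ℚ(R)=2; free=3−2=1
SNF(R) diag = [3, 6] → torsion [3, 6]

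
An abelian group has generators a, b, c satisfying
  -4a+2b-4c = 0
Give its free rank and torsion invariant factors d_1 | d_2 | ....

rank_ℚ(R)=1; free=3−1=2
SNF(R) diag = [2] → torsion [2]

Answer: M ≅ ℤ^2 ⊕ ℤ/2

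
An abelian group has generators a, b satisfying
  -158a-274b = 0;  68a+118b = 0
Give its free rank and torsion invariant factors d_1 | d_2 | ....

rank_ℚ(R)=2; free=2−2=0
SNF(R) diag = [2, 6] → torsion [2, 6]

Answer: M ≅ ℤ/2 ⊕ ℤ/6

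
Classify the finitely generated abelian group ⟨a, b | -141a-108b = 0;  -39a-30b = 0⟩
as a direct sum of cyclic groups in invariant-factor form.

rank_ℚ(R)=2; free=2−2=0
SNF(R) diag = [3, 6] → torsion [3, 6]

Answer: M ≅ ℤ/3 ⊕ ℤ/6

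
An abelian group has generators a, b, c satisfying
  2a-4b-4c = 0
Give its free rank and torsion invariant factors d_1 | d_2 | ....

Answer: M ≅ ℤ^2 ⊕ ℤ/2

Derivation:
rank_ℚ(R)=1; free=3−1=2
SNF(R) diag = [2] → torsion [2]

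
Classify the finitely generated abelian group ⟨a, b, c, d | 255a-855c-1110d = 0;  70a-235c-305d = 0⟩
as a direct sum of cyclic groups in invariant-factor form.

Answer: M ≅ ℤ^2 ⊕ ℤ/5 ⊕ ℤ/15

Derivation:
rank_ℚ(R)=2; free=4−2=2
SNF(R) diag = [5, 15] → torsion [5, 15]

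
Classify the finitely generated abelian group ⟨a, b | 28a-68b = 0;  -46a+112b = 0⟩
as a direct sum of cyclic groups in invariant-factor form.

rank_ℚ(R)=2; free=2−2=0
SNF(R) diag = [2, 4] → torsion [2, 4]

Answer: M ≅ ℤ/2 ⊕ ℤ/4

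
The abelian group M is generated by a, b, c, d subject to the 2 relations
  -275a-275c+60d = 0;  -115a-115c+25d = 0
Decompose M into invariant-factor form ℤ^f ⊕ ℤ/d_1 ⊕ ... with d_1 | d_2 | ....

rank_ℚ(R)=2; free=4−2=2
SNF(R) diag = [5, 5] → torsion [5, 5]

Answer: M ≅ ℤ^2 ⊕ ℤ/5 ⊕ ℤ/5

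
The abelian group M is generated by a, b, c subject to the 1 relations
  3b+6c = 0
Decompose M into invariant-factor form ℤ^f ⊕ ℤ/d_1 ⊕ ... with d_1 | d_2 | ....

Answer: M ≅ ℤ^2 ⊕ ℤ/3

Derivation:
rank_ℚ(R)=1; free=3−1=2
SNF(R) diag = [3] → torsion [3]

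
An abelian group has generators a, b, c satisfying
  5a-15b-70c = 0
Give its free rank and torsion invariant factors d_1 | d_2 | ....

Answer: M ≅ ℤ^2 ⊕ ℤ/5

Derivation:
rank_ℚ(R)=1; free=3−1=2
SNF(R) diag = [5] → torsion [5]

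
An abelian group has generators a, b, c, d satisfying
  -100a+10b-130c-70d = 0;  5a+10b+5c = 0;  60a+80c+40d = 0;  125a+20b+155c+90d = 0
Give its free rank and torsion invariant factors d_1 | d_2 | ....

rank_ℚ(R)=4; free=4−4=0
SNF(R) diag = [5, 10, 20, 40] → torsion [5, 10, 20, 40]

Answer: M ≅ ℤ/5 ⊕ ℤ/10 ⊕ ℤ/20 ⊕ ℤ/40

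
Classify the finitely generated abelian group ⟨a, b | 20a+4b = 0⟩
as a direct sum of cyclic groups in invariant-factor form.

rank_ℚ(R)=1; free=2−1=1
SNF(R) diag = [4] → torsion [4]

Answer: M ≅ ℤ^1 ⊕ ℤ/4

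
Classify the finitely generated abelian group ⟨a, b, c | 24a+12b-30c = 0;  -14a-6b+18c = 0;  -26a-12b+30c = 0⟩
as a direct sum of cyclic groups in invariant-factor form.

Answer: M ≅ ℤ/2 ⊕ ℤ/6 ⊕ ℤ/6

Derivation:
rank_ℚ(R)=3; free=3−3=0
SNF(R) diag = [2, 6, 6] → torsion [2, 6, 6]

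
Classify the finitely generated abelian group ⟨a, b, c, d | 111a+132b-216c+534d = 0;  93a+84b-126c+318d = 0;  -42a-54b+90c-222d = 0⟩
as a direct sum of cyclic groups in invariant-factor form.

rank_ℚ(R)=3; free=4−3=1
SNF(R) diag = [3, 6, 18] → torsion [3, 6, 18]

Answer: M ≅ ℤ^1 ⊕ ℤ/3 ⊕ ℤ/6 ⊕ ℤ/18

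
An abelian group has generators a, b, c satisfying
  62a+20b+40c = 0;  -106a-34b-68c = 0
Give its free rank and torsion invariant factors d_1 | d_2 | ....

Answer: M ≅ ℤ^1 ⊕ ℤ/2 ⊕ ℤ/6

Derivation:
rank_ℚ(R)=2; free=3−2=1
SNF(R) diag = [2, 6] → torsion [2, 6]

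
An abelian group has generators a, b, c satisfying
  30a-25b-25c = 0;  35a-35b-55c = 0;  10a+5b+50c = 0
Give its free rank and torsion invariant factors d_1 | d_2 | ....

rank_ℚ(R)=3; free=3−3=0
SNF(R) diag = [5, 5, 5] → torsion [5, 5, 5]

Answer: M ≅ ℤ/5 ⊕ ℤ/5 ⊕ ℤ/5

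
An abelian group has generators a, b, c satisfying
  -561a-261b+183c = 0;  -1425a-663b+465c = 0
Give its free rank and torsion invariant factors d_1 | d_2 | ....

Answer: M ≅ ℤ^1 ⊕ ℤ/3 ⊕ ℤ/6

Derivation:
rank_ℚ(R)=2; free=3−2=1
SNF(R) diag = [3, 6] → torsion [3, 6]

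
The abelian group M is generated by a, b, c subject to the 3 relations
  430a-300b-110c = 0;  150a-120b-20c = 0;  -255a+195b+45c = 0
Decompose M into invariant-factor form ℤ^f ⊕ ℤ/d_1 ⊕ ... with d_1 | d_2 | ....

rank_ℚ(R)=3; free=3−3=0
SNF(R) diag = [5, 10, 30] → torsion [5, 10, 30]

Answer: M ≅ ℤ/5 ⊕ ℤ/10 ⊕ ℤ/30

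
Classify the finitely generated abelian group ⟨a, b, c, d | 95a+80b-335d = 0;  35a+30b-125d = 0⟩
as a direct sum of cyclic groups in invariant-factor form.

Answer: M ≅ ℤ^2 ⊕ ℤ/5 ⊕ ℤ/10

Derivation:
rank_ℚ(R)=2; free=4−2=2
SNF(R) diag = [5, 10] → torsion [5, 10]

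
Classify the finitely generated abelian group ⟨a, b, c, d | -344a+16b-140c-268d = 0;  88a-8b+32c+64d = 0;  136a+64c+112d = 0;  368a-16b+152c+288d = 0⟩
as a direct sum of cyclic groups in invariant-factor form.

rank_ℚ(R)=4; free=4−4=0
SNF(R) diag = [4, 8, 8, 8] → torsion [4, 8, 8, 8]

Answer: M ≅ ℤ/4 ⊕ ℤ/8 ⊕ ℤ/8 ⊕ ℤ/8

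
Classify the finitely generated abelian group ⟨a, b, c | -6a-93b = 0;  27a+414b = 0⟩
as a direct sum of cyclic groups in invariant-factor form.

Answer: M ≅ ℤ^1 ⊕ ℤ/3 ⊕ ℤ/9

Derivation:
rank_ℚ(R)=2; free=3−2=1
SNF(R) diag = [3, 9] → torsion [3, 9]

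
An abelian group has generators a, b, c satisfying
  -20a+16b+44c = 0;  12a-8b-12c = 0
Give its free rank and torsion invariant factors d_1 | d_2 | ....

Answer: M ≅ ℤ^1 ⊕ ℤ/4 ⊕ ℤ/8

Derivation:
rank_ℚ(R)=2; free=3−2=1
SNF(R) diag = [4, 8] → torsion [4, 8]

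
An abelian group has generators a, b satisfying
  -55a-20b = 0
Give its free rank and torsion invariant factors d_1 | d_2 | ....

Answer: M ≅ ℤ^1 ⊕ ℤ/5

Derivation:
rank_ℚ(R)=1; free=2−1=1
SNF(R) diag = [5] → torsion [5]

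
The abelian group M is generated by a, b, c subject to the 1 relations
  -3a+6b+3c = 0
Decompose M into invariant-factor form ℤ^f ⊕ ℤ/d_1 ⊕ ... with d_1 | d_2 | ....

Answer: M ≅ ℤ^2 ⊕ ℤ/3

Derivation:
rank_ℚ(R)=1; free=3−1=2
SNF(R) diag = [3] → torsion [3]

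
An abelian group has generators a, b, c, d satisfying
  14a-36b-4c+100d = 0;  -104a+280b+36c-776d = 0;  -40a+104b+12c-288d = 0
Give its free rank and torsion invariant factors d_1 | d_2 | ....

rank_ℚ(R)=3; free=4−3=1
SNF(R) diag = [2, 4, 8] → torsion [2, 4, 8]

Answer: M ≅ ℤ^1 ⊕ ℤ/2 ⊕ ℤ/4 ⊕ ℤ/8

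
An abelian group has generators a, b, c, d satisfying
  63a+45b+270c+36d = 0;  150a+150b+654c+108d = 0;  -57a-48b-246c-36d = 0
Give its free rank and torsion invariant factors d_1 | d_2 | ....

Answer: M ≅ ℤ^1 ⊕ ℤ/3 ⊕ ℤ/9 ⊕ ℤ/18

Derivation:
rank_ℚ(R)=3; free=4−3=1
SNF(R) diag = [3, 9, 18] → torsion [3, 9, 18]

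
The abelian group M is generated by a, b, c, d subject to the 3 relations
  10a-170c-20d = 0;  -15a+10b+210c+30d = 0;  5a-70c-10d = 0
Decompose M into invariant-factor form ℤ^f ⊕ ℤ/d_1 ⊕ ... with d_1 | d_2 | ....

rank_ℚ(R)=3; free=4−3=1
SNF(R) diag = [5, 10, 30] → torsion [5, 10, 30]

Answer: M ≅ ℤ^1 ⊕ ℤ/5 ⊕ ℤ/10 ⊕ ℤ/30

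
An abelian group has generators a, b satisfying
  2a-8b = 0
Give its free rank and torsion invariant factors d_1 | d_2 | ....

rank_ℚ(R)=1; free=2−1=1
SNF(R) diag = [2] → torsion [2]

Answer: M ≅ ℤ^1 ⊕ ℤ/2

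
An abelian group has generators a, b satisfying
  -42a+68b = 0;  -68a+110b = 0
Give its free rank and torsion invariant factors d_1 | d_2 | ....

rank_ℚ(R)=2; free=2−2=0
SNF(R) diag = [2, 2] → torsion [2, 2]

Answer: M ≅ ℤ/2 ⊕ ℤ/2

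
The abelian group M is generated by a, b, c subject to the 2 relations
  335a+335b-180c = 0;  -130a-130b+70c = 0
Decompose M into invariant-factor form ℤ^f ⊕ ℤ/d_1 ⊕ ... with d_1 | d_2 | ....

rank_ℚ(R)=2; free=3−2=1
SNF(R) diag = [5, 10] → torsion [5, 10]

Answer: M ≅ ℤ^1 ⊕ ℤ/5 ⊕ ℤ/10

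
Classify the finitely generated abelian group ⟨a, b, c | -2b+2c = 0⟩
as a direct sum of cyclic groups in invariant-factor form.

Answer: M ≅ ℤ^2 ⊕ ℤ/2

Derivation:
rank_ℚ(R)=1; free=3−1=2
SNF(R) diag = [2] → torsion [2]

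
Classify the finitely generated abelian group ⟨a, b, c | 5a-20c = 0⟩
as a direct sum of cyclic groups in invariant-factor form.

rank_ℚ(R)=1; free=3−1=2
SNF(R) diag = [5] → torsion [5]

Answer: M ≅ ℤ^2 ⊕ ℤ/5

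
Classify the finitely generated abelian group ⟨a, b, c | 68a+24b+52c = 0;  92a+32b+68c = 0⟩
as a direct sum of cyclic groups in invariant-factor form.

Answer: M ≅ ℤ^1 ⊕ ℤ/4 ⊕ ℤ/8

Derivation:
rank_ℚ(R)=2; free=3−2=1
SNF(R) diag = [4, 8] → torsion [4, 8]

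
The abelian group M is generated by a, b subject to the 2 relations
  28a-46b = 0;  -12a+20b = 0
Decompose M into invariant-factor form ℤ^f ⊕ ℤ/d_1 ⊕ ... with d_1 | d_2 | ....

rank_ℚ(R)=2; free=2−2=0
SNF(R) diag = [2, 4] → torsion [2, 4]

Answer: M ≅ ℤ/2 ⊕ ℤ/4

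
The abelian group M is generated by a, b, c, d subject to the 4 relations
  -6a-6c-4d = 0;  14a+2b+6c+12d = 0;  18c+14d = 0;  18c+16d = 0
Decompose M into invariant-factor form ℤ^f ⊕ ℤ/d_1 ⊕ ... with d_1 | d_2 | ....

rank_ℚ(R)=4; free=4−4=0
SNF(R) diag = [2, 2, 6, 18] → torsion [2, 2, 6, 18]

Answer: M ≅ ℤ/2 ⊕ ℤ/2 ⊕ ℤ/6 ⊕ ℤ/18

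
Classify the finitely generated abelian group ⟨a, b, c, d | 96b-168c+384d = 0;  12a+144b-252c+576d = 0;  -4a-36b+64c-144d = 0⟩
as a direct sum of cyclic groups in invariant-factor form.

Answer: M ≅ ℤ^1 ⊕ ℤ/4 ⊕ ℤ/12 ⊕ ℤ/24

Derivation:
rank_ℚ(R)=3; free=4−3=1
SNF(R) diag = [4, 12, 24] → torsion [4, 12, 24]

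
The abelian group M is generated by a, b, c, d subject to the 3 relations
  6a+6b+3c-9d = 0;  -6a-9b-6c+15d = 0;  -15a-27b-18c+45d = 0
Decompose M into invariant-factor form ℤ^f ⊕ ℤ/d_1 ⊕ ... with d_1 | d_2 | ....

rank_ℚ(R)=3; free=4−3=1
SNF(R) diag = [3, 3, 3] → torsion [3, 3, 3]

Answer: M ≅ ℤ^1 ⊕ ℤ/3 ⊕ ℤ/3 ⊕ ℤ/3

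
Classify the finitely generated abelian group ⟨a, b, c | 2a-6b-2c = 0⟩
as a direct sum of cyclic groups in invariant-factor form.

Answer: M ≅ ℤ^2 ⊕ ℤ/2

Derivation:
rank_ℚ(R)=1; free=3−1=2
SNF(R) diag = [2] → torsion [2]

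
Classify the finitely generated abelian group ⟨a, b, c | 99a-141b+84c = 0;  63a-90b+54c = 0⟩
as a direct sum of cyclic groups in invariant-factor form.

Answer: M ≅ ℤ^1 ⊕ ℤ/3 ⊕ ℤ/9

Derivation:
rank_ℚ(R)=2; free=3−2=1
SNF(R) diag = [3, 9] → torsion [3, 9]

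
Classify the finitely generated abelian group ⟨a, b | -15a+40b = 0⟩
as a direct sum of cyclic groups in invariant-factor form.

rank_ℚ(R)=1; free=2−1=1
SNF(R) diag = [5] → torsion [5]

Answer: M ≅ ℤ^1 ⊕ ℤ/5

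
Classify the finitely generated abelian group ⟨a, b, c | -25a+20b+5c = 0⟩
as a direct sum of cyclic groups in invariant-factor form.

Answer: M ≅ ℤ^2 ⊕ ℤ/5

Derivation:
rank_ℚ(R)=1; free=3−1=2
SNF(R) diag = [5] → torsion [5]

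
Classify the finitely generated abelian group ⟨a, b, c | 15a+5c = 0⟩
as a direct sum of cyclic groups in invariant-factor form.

Answer: M ≅ ℤ^2 ⊕ ℤ/5

Derivation:
rank_ℚ(R)=1; free=3−1=2
SNF(R) diag = [5] → torsion [5]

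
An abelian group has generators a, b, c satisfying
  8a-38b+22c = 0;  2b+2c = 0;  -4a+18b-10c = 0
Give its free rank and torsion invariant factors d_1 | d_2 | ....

rank_ℚ(R)=3; free=3−3=0
SNF(R) diag = [2, 4, 4] → torsion [2, 4, 4]

Answer: M ≅ ℤ/2 ⊕ ℤ/4 ⊕ ℤ/4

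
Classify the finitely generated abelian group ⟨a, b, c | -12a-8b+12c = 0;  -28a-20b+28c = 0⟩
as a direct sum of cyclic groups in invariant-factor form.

Answer: M ≅ ℤ^1 ⊕ ℤ/4 ⊕ ℤ/4

Derivation:
rank_ℚ(R)=2; free=3−2=1
SNF(R) diag = [4, 4] → torsion [4, 4]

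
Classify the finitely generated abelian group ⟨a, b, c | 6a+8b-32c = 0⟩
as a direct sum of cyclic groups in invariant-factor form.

rank_ℚ(R)=1; free=3−1=2
SNF(R) diag = [2] → torsion [2]

Answer: M ≅ ℤ^2 ⊕ ℤ/2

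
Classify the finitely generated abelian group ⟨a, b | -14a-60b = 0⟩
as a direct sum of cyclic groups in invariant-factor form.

rank_ℚ(R)=1; free=2−1=1
SNF(R) diag = [2] → torsion [2]

Answer: M ≅ ℤ^1 ⊕ ℤ/2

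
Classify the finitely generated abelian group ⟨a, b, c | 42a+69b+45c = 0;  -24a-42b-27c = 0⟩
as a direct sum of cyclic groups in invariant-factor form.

rank_ℚ(R)=2; free=3−2=1
SNF(R) diag = [3, 9] → torsion [3, 9]

Answer: M ≅ ℤ^1 ⊕ ℤ/3 ⊕ ℤ/9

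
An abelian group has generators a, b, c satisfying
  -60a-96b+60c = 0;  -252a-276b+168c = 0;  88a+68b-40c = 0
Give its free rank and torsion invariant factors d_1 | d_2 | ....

Answer: M ≅ ℤ/4 ⊕ ℤ/12 ⊕ ℤ/12

Derivation:
rank_ℚ(R)=3; free=3−3=0
SNF(R) diag = [4, 12, 12] → torsion [4, 12, 12]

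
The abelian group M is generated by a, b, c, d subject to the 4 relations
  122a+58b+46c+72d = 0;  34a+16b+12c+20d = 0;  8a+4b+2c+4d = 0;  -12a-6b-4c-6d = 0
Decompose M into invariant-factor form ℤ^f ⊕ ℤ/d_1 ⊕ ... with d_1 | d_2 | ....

rank_ℚ(R)=4; free=4−4=0
SNF(R) diag = [2, 2, 2, 2] → torsion [2, 2, 2, 2]

Answer: M ≅ ℤ/2 ⊕ ℤ/2 ⊕ ℤ/2 ⊕ ℤ/2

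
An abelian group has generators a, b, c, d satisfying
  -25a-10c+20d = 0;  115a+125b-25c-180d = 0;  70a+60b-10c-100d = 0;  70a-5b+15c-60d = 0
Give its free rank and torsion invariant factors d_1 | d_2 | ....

Answer: M ≅ ℤ/5 ⊕ ℤ/5 ⊕ ℤ/10 ⊕ ℤ/20

Derivation:
rank_ℚ(R)=4; free=4−4=0
SNF(R) diag = [5, 5, 10, 20] → torsion [5, 5, 10, 20]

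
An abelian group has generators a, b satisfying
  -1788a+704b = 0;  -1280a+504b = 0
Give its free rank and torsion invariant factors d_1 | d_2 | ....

rank_ℚ(R)=2; free=2−2=0
SNF(R) diag = [4, 8] → torsion [4, 8]

Answer: M ≅ ℤ/4 ⊕ ℤ/8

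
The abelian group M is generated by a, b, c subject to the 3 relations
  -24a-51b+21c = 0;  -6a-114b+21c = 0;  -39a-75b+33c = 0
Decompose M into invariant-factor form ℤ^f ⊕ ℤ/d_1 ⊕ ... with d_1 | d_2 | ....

rank_ℚ(R)=3; free=3−3=0
SNF(R) diag = [3, 9, 9] → torsion [3, 9, 9]

Answer: M ≅ ℤ/3 ⊕ ℤ/9 ⊕ ℤ/9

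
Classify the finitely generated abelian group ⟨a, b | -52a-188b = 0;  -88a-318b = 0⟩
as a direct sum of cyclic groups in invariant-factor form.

Answer: M ≅ ℤ/2 ⊕ ℤ/4

Derivation:
rank_ℚ(R)=2; free=2−2=0
SNF(R) diag = [2, 4] → torsion [2, 4]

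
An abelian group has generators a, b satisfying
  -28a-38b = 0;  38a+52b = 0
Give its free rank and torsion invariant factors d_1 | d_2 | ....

rank_ℚ(R)=2; free=2−2=0
SNF(R) diag = [2, 6] → torsion [2, 6]

Answer: M ≅ ℤ/2 ⊕ ℤ/6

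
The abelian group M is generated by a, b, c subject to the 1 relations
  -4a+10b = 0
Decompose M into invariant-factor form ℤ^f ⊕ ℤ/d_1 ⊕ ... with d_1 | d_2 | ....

rank_ℚ(R)=1; free=3−1=2
SNF(R) diag = [2] → torsion [2]

Answer: M ≅ ℤ^2 ⊕ ℤ/2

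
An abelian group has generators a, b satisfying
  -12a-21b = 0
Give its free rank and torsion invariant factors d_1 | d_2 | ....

rank_ℚ(R)=1; free=2−1=1
SNF(R) diag = [3] → torsion [3]

Answer: M ≅ ℤ^1 ⊕ ℤ/3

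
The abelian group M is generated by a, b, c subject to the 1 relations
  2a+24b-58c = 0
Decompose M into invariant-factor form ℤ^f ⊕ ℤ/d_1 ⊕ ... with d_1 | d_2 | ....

rank_ℚ(R)=1; free=3−1=2
SNF(R) diag = [2] → torsion [2]

Answer: M ≅ ℤ^2 ⊕ ℤ/2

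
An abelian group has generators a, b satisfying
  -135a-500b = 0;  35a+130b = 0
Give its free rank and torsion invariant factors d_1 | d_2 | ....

rank_ℚ(R)=2; free=2−2=0
SNF(R) diag = [5, 10] → torsion [5, 10]

Answer: M ≅ ℤ/5 ⊕ ℤ/10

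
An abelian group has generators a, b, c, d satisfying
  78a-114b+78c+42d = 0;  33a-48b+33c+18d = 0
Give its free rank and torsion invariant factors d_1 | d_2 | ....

rank_ℚ(R)=2; free=4−2=2
SNF(R) diag = [3, 6] → torsion [3, 6]

Answer: M ≅ ℤ^2 ⊕ ℤ/3 ⊕ ℤ/6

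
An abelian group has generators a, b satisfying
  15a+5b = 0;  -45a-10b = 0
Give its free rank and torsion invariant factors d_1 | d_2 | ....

Answer: M ≅ ℤ/5 ⊕ ℤ/15

Derivation:
rank_ℚ(R)=2; free=2−2=0
SNF(R) diag = [5, 15] → torsion [5, 15]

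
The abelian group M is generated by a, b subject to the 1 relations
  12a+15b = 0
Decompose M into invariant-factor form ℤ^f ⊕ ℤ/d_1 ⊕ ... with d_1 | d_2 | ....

Answer: M ≅ ℤ^1 ⊕ ℤ/3

Derivation:
rank_ℚ(R)=1; free=2−1=1
SNF(R) diag = [3] → torsion [3]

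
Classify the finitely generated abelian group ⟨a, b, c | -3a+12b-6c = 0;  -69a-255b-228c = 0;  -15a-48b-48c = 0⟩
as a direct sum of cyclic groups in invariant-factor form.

Answer: M ≅ ℤ/3 ⊕ ℤ/9 ⊕ ℤ/18

Derivation:
rank_ℚ(R)=3; free=3−3=0
SNF(R) diag = [3, 9, 18] → torsion [3, 9, 18]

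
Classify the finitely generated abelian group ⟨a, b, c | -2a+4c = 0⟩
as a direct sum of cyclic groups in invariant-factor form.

rank_ℚ(R)=1; free=3−1=2
SNF(R) diag = [2] → torsion [2]

Answer: M ≅ ℤ^2 ⊕ ℤ/2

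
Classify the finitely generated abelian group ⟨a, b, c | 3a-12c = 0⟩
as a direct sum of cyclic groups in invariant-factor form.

Answer: M ≅ ℤ^2 ⊕ ℤ/3

Derivation:
rank_ℚ(R)=1; free=3−1=2
SNF(R) diag = [3] → torsion [3]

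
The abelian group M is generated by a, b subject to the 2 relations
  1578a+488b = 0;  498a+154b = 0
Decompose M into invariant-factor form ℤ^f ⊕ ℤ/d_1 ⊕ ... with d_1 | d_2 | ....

Answer: M ≅ ℤ/2 ⊕ ℤ/6

Derivation:
rank_ℚ(R)=2; free=2−2=0
SNF(R) diag = [2, 6] → torsion [2, 6]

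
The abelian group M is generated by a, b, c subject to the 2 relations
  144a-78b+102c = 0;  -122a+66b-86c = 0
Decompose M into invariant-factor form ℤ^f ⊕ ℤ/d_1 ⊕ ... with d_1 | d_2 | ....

Answer: M ≅ ℤ^1 ⊕ ℤ/2 ⊕ ℤ/6

Derivation:
rank_ℚ(R)=2; free=3−2=1
SNF(R) diag = [2, 6] → torsion [2, 6]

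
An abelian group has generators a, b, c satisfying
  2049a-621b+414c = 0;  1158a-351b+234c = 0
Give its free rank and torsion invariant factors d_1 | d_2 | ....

Answer: M ≅ ℤ^1 ⊕ ℤ/3 ⊕ ℤ/9

Derivation:
rank_ℚ(R)=2; free=3−2=1
SNF(R) diag = [3, 9] → torsion [3, 9]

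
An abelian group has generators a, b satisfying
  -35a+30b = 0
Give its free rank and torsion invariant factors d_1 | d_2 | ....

rank_ℚ(R)=1; free=2−1=1
SNF(R) diag = [5] → torsion [5]

Answer: M ≅ ℤ^1 ⊕ ℤ/5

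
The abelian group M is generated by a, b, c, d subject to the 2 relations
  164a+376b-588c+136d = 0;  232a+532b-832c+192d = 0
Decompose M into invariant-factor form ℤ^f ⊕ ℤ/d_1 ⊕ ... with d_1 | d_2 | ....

rank_ℚ(R)=2; free=4−2=2
SNF(R) diag = [4, 4] → torsion [4, 4]

Answer: M ≅ ℤ^2 ⊕ ℤ/4 ⊕ ℤ/4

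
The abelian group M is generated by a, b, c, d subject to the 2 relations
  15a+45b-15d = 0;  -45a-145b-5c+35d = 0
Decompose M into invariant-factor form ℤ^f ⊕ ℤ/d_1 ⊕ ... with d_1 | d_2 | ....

Answer: M ≅ ℤ^2 ⊕ ℤ/5 ⊕ ℤ/15

Derivation:
rank_ℚ(R)=2; free=4−2=2
SNF(R) diag = [5, 15] → torsion [5, 15]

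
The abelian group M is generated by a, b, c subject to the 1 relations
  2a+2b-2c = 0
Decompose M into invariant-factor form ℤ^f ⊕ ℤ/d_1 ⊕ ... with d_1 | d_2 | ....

rank_ℚ(R)=1; free=3−1=2
SNF(R) diag = [2] → torsion [2]

Answer: M ≅ ℤ^2 ⊕ ℤ/2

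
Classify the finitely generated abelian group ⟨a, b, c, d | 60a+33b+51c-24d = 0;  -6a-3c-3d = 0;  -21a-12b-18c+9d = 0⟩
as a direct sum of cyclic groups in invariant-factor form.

rank_ℚ(R)=3; free=4−3=1
SNF(R) diag = [3, 3, 3] → torsion [3, 3, 3]

Answer: M ≅ ℤ^1 ⊕ ℤ/3 ⊕ ℤ/3 ⊕ ℤ/3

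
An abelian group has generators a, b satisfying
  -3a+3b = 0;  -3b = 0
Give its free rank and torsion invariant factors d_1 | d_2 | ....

rank_ℚ(R)=2; free=2−2=0
SNF(R) diag = [3, 3] → torsion [3, 3]

Answer: M ≅ ℤ/3 ⊕ ℤ/3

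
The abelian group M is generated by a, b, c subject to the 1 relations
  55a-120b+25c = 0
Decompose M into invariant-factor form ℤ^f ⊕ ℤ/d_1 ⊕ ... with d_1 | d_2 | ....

Answer: M ≅ ℤ^2 ⊕ ℤ/5

Derivation:
rank_ℚ(R)=1; free=3−1=2
SNF(R) diag = [5] → torsion [5]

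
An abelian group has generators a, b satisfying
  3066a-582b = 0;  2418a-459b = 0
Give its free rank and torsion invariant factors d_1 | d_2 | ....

rank_ℚ(R)=2; free=2−2=0
SNF(R) diag = [3, 6] → torsion [3, 6]

Answer: M ≅ ℤ/3 ⊕ ℤ/6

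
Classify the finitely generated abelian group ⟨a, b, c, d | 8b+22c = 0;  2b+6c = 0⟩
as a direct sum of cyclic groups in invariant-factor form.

rank_ℚ(R)=2; free=4−2=2
SNF(R) diag = [2, 2] → torsion [2, 2]

Answer: M ≅ ℤ^2 ⊕ ℤ/2 ⊕ ℤ/2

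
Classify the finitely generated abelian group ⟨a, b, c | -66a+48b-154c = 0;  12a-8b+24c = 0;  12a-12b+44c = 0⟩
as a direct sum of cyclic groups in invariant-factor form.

rank_ℚ(R)=3; free=3−3=0
SNF(R) diag = [2, 4, 12] → torsion [2, 4, 12]

Answer: M ≅ ℤ/2 ⊕ ℤ/4 ⊕ ℤ/12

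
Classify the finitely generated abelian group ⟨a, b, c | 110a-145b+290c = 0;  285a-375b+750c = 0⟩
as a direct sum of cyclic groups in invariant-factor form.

Answer: M ≅ ℤ^1 ⊕ ℤ/5 ⊕ ℤ/15

Derivation:
rank_ℚ(R)=2; free=3−2=1
SNF(R) diag = [5, 15] → torsion [5, 15]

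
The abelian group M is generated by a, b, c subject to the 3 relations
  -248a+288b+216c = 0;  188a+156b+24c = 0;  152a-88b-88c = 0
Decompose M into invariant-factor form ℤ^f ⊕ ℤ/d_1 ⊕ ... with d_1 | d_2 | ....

Answer: M ≅ ℤ/4 ⊕ ℤ/8 ⊕ ℤ/24

Derivation:
rank_ℚ(R)=3; free=3−3=0
SNF(R) diag = [4, 8, 24] → torsion [4, 8, 24]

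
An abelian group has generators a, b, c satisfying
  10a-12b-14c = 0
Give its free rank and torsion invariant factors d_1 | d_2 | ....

rank_ℚ(R)=1; free=3−1=2
SNF(R) diag = [2] → torsion [2]

Answer: M ≅ ℤ^2 ⊕ ℤ/2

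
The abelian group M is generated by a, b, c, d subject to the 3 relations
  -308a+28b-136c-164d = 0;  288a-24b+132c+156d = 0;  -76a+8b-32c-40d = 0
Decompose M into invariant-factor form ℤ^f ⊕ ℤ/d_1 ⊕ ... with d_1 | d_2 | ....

Answer: M ≅ ℤ^1 ⊕ ℤ/4 ⊕ ℤ/12 ⊕ ℤ/12

Derivation:
rank_ℚ(R)=3; free=4−3=1
SNF(R) diag = [4, 12, 12] → torsion [4, 12, 12]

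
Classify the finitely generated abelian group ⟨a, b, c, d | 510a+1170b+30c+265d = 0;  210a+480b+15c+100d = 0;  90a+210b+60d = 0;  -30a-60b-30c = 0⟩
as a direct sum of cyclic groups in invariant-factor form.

Answer: M ≅ ℤ/5 ⊕ ℤ/15 ⊕ ℤ/30 ⊕ ℤ/30

Derivation:
rank_ℚ(R)=4; free=4−4=0
SNF(R) diag = [5, 15, 30, 30] → torsion [5, 15, 30, 30]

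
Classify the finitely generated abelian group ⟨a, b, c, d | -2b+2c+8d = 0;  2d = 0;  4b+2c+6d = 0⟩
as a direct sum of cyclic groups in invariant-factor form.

rank_ℚ(R)=3; free=4−3=1
SNF(R) diag = [2, 2, 6] → torsion [2, 2, 6]

Answer: M ≅ ℤ^1 ⊕ ℤ/2 ⊕ ℤ/2 ⊕ ℤ/6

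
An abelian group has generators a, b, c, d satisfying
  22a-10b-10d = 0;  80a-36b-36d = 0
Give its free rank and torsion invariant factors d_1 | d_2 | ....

rank_ℚ(R)=2; free=4−2=2
SNF(R) diag = [2, 4] → torsion [2, 4]

Answer: M ≅ ℤ^2 ⊕ ℤ/2 ⊕ ℤ/4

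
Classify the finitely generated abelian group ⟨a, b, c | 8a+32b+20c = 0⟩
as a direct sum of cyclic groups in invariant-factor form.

rank_ℚ(R)=1; free=3−1=2
SNF(R) diag = [4] → torsion [4]

Answer: M ≅ ℤ^2 ⊕ ℤ/4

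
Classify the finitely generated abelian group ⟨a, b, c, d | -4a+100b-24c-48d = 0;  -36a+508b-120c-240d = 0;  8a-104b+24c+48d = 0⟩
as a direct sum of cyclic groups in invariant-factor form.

rank_ℚ(R)=3; free=4−3=1
SNF(R) diag = [4, 8, 24] → torsion [4, 8, 24]

Answer: M ≅ ℤ^1 ⊕ ℤ/4 ⊕ ℤ/8 ⊕ ℤ/24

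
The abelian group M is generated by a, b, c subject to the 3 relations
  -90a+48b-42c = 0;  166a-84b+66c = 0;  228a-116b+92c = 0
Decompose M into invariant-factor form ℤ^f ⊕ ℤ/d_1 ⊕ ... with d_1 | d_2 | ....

Answer: M ≅ ℤ/2 ⊕ ℤ/4 ⊕ ℤ/12

Derivation:
rank_ℚ(R)=3; free=3−3=0
SNF(R) diag = [2, 4, 12] → torsion [2, 4, 12]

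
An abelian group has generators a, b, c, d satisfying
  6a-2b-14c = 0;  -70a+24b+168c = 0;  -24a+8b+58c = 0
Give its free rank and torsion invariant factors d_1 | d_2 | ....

Answer: M ≅ ℤ^1 ⊕ ℤ/2 ⊕ ℤ/2 ⊕ ℤ/2

Derivation:
rank_ℚ(R)=3; free=4−3=1
SNF(R) diag = [2, 2, 2] → torsion [2, 2, 2]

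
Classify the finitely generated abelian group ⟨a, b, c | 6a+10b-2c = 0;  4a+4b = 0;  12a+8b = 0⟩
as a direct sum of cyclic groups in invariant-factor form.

Answer: M ≅ ℤ/2 ⊕ ℤ/4 ⊕ ℤ/4

Derivation:
rank_ℚ(R)=3; free=3−3=0
SNF(R) diag = [2, 4, 4] → torsion [2, 4, 4]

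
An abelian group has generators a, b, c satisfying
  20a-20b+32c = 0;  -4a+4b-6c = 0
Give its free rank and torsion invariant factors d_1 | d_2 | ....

Answer: M ≅ ℤ^1 ⊕ ℤ/2 ⊕ ℤ/4

Derivation:
rank_ℚ(R)=2; free=3−2=1
SNF(R) diag = [2, 4] → torsion [2, 4]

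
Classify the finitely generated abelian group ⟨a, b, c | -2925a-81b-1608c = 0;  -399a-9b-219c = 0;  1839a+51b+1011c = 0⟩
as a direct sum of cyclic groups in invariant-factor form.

rank_ℚ(R)=3; free=3−3=0
SNF(R) diag = [3, 3, 6] → torsion [3, 3, 6]

Answer: M ≅ ℤ/3 ⊕ ℤ/3 ⊕ ℤ/6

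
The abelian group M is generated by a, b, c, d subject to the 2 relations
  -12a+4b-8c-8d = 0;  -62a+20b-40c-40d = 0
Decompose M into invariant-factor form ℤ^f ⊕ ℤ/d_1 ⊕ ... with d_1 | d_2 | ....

rank_ℚ(R)=2; free=4−2=2
SNF(R) diag = [2, 4] → torsion [2, 4]

Answer: M ≅ ℤ^2 ⊕ ℤ/2 ⊕ ℤ/4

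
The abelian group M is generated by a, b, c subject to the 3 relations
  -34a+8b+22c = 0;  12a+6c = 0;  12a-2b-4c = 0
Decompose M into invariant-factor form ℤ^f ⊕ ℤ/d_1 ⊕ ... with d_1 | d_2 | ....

rank_ℚ(R)=3; free=3−3=0
SNF(R) diag = [2, 2, 6] → torsion [2, 2, 6]

Answer: M ≅ ℤ/2 ⊕ ℤ/2 ⊕ ℤ/6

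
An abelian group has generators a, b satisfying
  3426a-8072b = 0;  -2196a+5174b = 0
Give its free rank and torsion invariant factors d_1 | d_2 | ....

rank_ℚ(R)=2; free=2−2=0
SNF(R) diag = [2, 6] → torsion [2, 6]

Answer: M ≅ ℤ/2 ⊕ ℤ/6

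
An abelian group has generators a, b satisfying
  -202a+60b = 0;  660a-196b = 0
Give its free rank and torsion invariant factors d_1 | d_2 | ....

Answer: M ≅ ℤ/2 ⊕ ℤ/4

Derivation:
rank_ℚ(R)=2; free=2−2=0
SNF(R) diag = [2, 4] → torsion [2, 4]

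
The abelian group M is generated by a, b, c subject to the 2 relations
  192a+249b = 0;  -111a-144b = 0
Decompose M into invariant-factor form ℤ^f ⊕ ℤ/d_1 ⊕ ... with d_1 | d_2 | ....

Answer: M ≅ ℤ^1 ⊕ ℤ/3 ⊕ ℤ/3

Derivation:
rank_ℚ(R)=2; free=3−2=1
SNF(R) diag = [3, 3] → torsion [3, 3]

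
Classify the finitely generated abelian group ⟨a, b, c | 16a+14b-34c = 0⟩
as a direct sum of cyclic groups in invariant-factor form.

Answer: M ≅ ℤ^2 ⊕ ℤ/2

Derivation:
rank_ℚ(R)=1; free=3−1=2
SNF(R) diag = [2] → torsion [2]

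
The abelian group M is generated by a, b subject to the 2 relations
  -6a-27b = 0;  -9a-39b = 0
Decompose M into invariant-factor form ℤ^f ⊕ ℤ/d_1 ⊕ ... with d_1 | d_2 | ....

Answer: M ≅ ℤ/3 ⊕ ℤ/3

Derivation:
rank_ℚ(R)=2; free=2−2=0
SNF(R) diag = [3, 3] → torsion [3, 3]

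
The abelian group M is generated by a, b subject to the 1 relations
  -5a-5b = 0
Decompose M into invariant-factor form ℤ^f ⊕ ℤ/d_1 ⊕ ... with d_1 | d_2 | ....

rank_ℚ(R)=1; free=2−1=1
SNF(R) diag = [5] → torsion [5]

Answer: M ≅ ℤ^1 ⊕ ℤ/5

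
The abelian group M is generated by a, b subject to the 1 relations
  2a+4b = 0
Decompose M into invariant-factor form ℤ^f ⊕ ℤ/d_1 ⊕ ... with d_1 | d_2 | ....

rank_ℚ(R)=1; free=2−1=1
SNF(R) diag = [2] → torsion [2]

Answer: M ≅ ℤ^1 ⊕ ℤ/2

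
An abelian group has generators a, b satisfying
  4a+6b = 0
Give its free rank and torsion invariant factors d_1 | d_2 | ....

Answer: M ≅ ℤ^1 ⊕ ℤ/2

Derivation:
rank_ℚ(R)=1; free=2−1=1
SNF(R) diag = [2] → torsion [2]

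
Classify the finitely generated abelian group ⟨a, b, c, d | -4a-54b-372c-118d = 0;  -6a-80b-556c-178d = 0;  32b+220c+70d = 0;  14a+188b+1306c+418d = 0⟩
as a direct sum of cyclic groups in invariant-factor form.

rank_ℚ(R)=4; free=4−4=0
SNF(R) diag = [2, 2, 2, 6] → torsion [2, 2, 2, 6]

Answer: M ≅ ℤ/2 ⊕ ℤ/2 ⊕ ℤ/2 ⊕ ℤ/6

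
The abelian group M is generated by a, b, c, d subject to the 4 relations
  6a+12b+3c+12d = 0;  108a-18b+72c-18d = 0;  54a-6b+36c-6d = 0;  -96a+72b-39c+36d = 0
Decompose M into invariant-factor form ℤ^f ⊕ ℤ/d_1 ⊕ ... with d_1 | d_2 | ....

rank_ℚ(R)=4; free=4−4=0
SNF(R) diag = [3, 6, 18, 36] → torsion [3, 6, 18, 36]

Answer: M ≅ ℤ/3 ⊕ ℤ/6 ⊕ ℤ/18 ⊕ ℤ/36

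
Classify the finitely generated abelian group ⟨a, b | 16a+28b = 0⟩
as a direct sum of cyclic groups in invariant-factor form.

rank_ℚ(R)=1; free=2−1=1
SNF(R) diag = [4] → torsion [4]

Answer: M ≅ ℤ^1 ⊕ ℤ/4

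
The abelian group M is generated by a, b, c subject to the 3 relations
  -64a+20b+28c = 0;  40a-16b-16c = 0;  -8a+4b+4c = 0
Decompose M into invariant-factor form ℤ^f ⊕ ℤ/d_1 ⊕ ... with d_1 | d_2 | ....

Answer: M ≅ ℤ/4 ⊕ ℤ/8 ⊕ ℤ/8

Derivation:
rank_ℚ(R)=3; free=3−3=0
SNF(R) diag = [4, 8, 8] → torsion [4, 8, 8]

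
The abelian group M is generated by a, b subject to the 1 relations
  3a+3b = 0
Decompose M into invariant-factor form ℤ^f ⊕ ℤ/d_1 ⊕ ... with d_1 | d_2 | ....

rank_ℚ(R)=1; free=2−1=1
SNF(R) diag = [3] → torsion [3]

Answer: M ≅ ℤ^1 ⊕ ℤ/3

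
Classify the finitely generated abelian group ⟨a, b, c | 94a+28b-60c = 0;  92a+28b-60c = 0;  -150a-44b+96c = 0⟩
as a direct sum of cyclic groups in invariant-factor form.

Answer: M ≅ ℤ/2 ⊕ ℤ/4 ⊕ ℤ/12

Derivation:
rank_ℚ(R)=3; free=3−3=0
SNF(R) diag = [2, 4, 12] → torsion [2, 4, 12]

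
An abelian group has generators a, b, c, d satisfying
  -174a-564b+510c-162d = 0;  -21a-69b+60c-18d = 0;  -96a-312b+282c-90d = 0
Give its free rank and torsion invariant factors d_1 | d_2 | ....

Answer: M ≅ ℤ^1 ⊕ ℤ/3 ⊕ ℤ/6 ⊕ ℤ/18

Derivation:
rank_ℚ(R)=3; free=4−3=1
SNF(R) diag = [3, 6, 18] → torsion [3, 6, 18]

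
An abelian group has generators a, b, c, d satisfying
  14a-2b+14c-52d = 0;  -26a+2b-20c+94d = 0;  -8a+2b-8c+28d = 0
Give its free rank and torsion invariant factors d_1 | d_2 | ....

Answer: M ≅ ℤ^1 ⊕ ℤ/2 ⊕ ℤ/6 ⊕ ℤ/6

Derivation:
rank_ℚ(R)=3; free=4−3=1
SNF(R) diag = [2, 6, 6] → torsion [2, 6, 6]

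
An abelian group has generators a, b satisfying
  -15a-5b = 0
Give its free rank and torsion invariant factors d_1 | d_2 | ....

Answer: M ≅ ℤ^1 ⊕ ℤ/5

Derivation:
rank_ℚ(R)=1; free=2−1=1
SNF(R) diag = [5] → torsion [5]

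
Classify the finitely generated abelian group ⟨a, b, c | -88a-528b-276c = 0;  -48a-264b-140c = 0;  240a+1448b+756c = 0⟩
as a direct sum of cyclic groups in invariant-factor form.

rank_ℚ(R)=3; free=3−3=0
SNF(R) diag = [4, 8, 16] → torsion [4, 8, 16]

Answer: M ≅ ℤ/4 ⊕ ℤ/8 ⊕ ℤ/16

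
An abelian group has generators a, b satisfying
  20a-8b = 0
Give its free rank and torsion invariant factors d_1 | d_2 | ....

Answer: M ≅ ℤ^1 ⊕ ℤ/4

Derivation:
rank_ℚ(R)=1; free=2−1=1
SNF(R) diag = [4] → torsion [4]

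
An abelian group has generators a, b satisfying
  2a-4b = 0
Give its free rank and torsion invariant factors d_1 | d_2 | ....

rank_ℚ(R)=1; free=2−1=1
SNF(R) diag = [2] → torsion [2]

Answer: M ≅ ℤ^1 ⊕ ℤ/2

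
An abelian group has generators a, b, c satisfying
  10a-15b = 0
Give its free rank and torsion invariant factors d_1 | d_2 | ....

rank_ℚ(R)=1; free=3−1=2
SNF(R) diag = [5] → torsion [5]

Answer: M ≅ ℤ^2 ⊕ ℤ/5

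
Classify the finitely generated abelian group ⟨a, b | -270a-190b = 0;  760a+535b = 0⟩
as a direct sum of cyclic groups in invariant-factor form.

rank_ℚ(R)=2; free=2−2=0
SNF(R) diag = [5, 10] → torsion [5, 10]

Answer: M ≅ ℤ/5 ⊕ ℤ/10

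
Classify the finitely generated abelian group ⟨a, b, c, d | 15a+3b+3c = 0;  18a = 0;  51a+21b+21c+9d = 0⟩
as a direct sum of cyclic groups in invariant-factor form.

Answer: M ≅ ℤ^1 ⊕ ℤ/3 ⊕ ℤ/9 ⊕ ℤ/18

Derivation:
rank_ℚ(R)=3; free=4−3=1
SNF(R) diag = [3, 9, 18] → torsion [3, 9, 18]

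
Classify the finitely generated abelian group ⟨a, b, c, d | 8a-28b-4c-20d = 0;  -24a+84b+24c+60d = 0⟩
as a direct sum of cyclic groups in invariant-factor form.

rank_ℚ(R)=2; free=4−2=2
SNF(R) diag = [4, 12] → torsion [4, 12]

Answer: M ≅ ℤ^2 ⊕ ℤ/4 ⊕ ℤ/12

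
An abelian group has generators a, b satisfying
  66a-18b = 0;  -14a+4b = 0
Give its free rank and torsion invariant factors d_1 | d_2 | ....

Answer: M ≅ ℤ/2 ⊕ ℤ/6

Derivation:
rank_ℚ(R)=2; free=2−2=0
SNF(R) diag = [2, 6] → torsion [2, 6]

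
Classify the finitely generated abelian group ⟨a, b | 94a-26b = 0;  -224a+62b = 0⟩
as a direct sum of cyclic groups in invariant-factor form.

rank_ℚ(R)=2; free=2−2=0
SNF(R) diag = [2, 2] → torsion [2, 2]

Answer: M ≅ ℤ/2 ⊕ ℤ/2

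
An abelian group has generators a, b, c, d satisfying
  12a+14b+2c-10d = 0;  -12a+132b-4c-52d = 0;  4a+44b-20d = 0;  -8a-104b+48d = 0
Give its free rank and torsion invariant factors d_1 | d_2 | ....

Answer: M ≅ ℤ/2 ⊕ ℤ/4 ⊕ ℤ/4 ⊕ ℤ/8

Derivation:
rank_ℚ(R)=4; free=4−4=0
SNF(R) diag = [2, 4, 4, 8] → torsion [2, 4, 4, 8]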